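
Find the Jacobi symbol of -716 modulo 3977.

(-716 / 3977)
  = (3261 / 3977)    [-716 ≡ 3261 mod 3977]
  = (3977 / 3261)    [QR: 3261 ≡ 1 mod 4, sign kept]
  = (716 / 3261)    [3977 ≡ 716 mod 3261]
  = (179 / 3261)    [3261 ≡ 5 mod 8 ⇒ (2 / 3261)^2 = +1]
  = (3261 / 179)    [QR: 3261 ≡ 1 mod 4, sign kept]
  = (39 / 179)    [3261 ≡ 39 mod 179]
  = -(179 / 39)    [QR: both ≡ 3 mod 4, sign flips]
  = -(23 / 39)    [179 ≡ 23 mod 39]
  = (39 / 23)    [QR: both ≡ 3 mod 4, sign flips]
  = (16 / 23)    [39 ≡ 16 mod 23]
  = (1 / 23)    [23 ≡ 7 mod 8 ⇒ (2 / 23)^4 = +1]
  = 1    [(1 / 23) = 1]

1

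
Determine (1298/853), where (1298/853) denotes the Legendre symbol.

1

Reduce the numerator: 1298 ≡ 445 (mod 853), so (1298/853) = (445/853).
445 ≡ 1 (mod 4), so quadratic reciprocity gives (445/853) = (853/445). Reduce: 853 ≡ 408 (mod 445). Now have (408/445).
Factor out 2: 408 = 2^3·51. Since 445 ≡ 5 (mod 8), (2/445) = -1, and (2/445)^3 = -1. Now have -(51/445).
445 ≡ 1 (mod 4), so quadratic reciprocity gives (51/445) = (445/51). Reduce: 445 ≡ 37 (mod 51). Now have -(37/51).
37 ≡ 1 (mod 4), so quadratic reciprocity gives (37/51) = (51/37). Reduce: 51 ≡ 14 (mod 37). Now have -(14/37).
Factor out 2: 14 = 2·7. Since 37 ≡ 5 (mod 8), (2/37) = -1. Now have (7/37).
37 ≡ 1 (mod 4), so quadratic reciprocity gives (7/37) = (37/7). Reduce: 37 ≡ 2 (mod 7). Now have (2/7).
Factor out 2: 2 = 2. Since 7 ≡ 7 (mod 8), (2/7) = +1. Now have (1/7).
(1/7) = 1. Collecting the sign factors: 1.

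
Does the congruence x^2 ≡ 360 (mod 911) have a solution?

Factor out 2: 360 = 2^3·45. Since 911 ≡ 7 (mod 8), (2/911) = +1, and (2/911)^3 = +1. Now have (45/911).
45 ≡ 1 (mod 4), so quadratic reciprocity gives (45/911) = (911/45). Reduce: 911 ≡ 11 (mod 45). Now have (11/45).
45 ≡ 1 (mod 4), so quadratic reciprocity gives (11/45) = (45/11). Reduce: 45 ≡ 1 (mod 11). Now have (1/11).
(1/11) = 1. Collecting the sign factors: 1.
(360/911) = 1, and 911 is prime, so 360 is a quadratic residue mod 911.

yes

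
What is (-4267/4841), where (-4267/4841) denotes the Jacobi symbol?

(-4267/4841)
  = (574/4841)    [-4267 ≡ 574 mod 4841]
  = (287/4841)    [4841 ≡ 1 mod 8 ⇒ (2/4841) = +1]
  = (4841/287)    [QR: 4841 ≡ 1 mod 4, sign kept]
  = (249/287)    [4841 ≡ 249 mod 287]
  = (287/249)    [QR: 249 ≡ 1 mod 4, sign kept]
  = (38/249)    [287 ≡ 38 mod 249]
  = (19/249)    [249 ≡ 1 mod 8 ⇒ (2/249) = +1]
  = (249/19)    [QR: 249 ≡ 1 mod 4, sign kept]
  = (2/19)    [249 ≡ 2 mod 19]
  = -(1/19)    [19 ≡ 3 mod 8 ⇒ (2/19) = -1]
  = -1    [(1/19) = 1]

-1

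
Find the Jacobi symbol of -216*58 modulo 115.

1

By multiplicativity, (-216·58/115) = (-216/115)·(58/115).
First factor (-216/115):
Reduce the numerator: -216 ≡ 14 (mod 115), so (-216/115) = (14/115).
Factor out 2: 14 = 2·7. Since 115 ≡ 3 (mod 8), (2/115) = -1. Now have -(7/115).
Both 7 ≡ 3 and 115 ≡ 3 (mod 4), so reciprocity gives (7/115) = -(115/7). Reduce: 115 ≡ 3 (mod 7). Now have (3/7).
Both 3 ≡ 3 and 7 ≡ 3 (mod 4), so reciprocity gives (3/7) = -(7/3). Reduce: 7 ≡ 1 (mod 3). Now have -(1/3).
(1/3) = 1. Collecting the sign factors: -1.
Second factor (58/115):
Factor out 2: 58 = 2·29. Since 115 ≡ 3 (mod 8), (2/115) = -1. Now have -(29/115).
29 ≡ 1 (mod 4), so quadratic reciprocity gives (29/115) = (115/29). Reduce: 115 ≡ 28 (mod 29). Now have -(28/29).
Factor out 2: 28 = 2^2·7. Since 29 ≡ 5 (mod 8), (2/29) = -1, and (2/29)^2 = +1. Now have -(7/29).
29 ≡ 1 (mod 4), so quadratic reciprocity gives (7/29) = (29/7). Reduce: 29 ≡ 1 (mod 7). Now have -(1/7).
(1/7) = 1. Collecting the sign factors: -1.
Product: (-1)·(-1) = 1.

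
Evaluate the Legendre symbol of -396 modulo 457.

Reduce the numerator: -396 ≡ 61 (mod 457), so (-396/457) = (61/457).
61 ≡ 1 (mod 4), so quadratic reciprocity gives (61/457) = (457/61). Reduce: 457 ≡ 30 (mod 61). Now have (30/61).
Factor out 2: 30 = 2·15. Since 61 ≡ 5 (mod 8), (2/61) = -1. Now have -(15/61).
61 ≡ 1 (mod 4), so quadratic reciprocity gives (15/61) = (61/15). Reduce: 61 ≡ 1 (mod 15). Now have -(1/15).
(1/15) = 1. Collecting the sign factors: -1.

-1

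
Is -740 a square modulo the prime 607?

(-740/607)
  = (474/607)    [-740 ≡ 474 mod 607]
  = (237/607)    [607 ≡ 7 mod 8 ⇒ (2/607) = +1]
  = (607/237)    [QR: 237 ≡ 1 mod 4, sign kept]
  = (133/237)    [607 ≡ 133 mod 237]
  = (237/133)    [QR: 133 ≡ 1 mod 4, sign kept]
  = (104/133)    [237 ≡ 104 mod 133]
  = -(13/133)    [133 ≡ 5 mod 8 ⇒ (2/133)^3 = -1]
  = -(133/13)    [QR: 13 ≡ 1 mod 4, sign kept]
  = -(3/13)    [133 ≡ 3 mod 13]
  = -(13/3)    [QR: 13 ≡ 1 mod 4, sign kept]
  = -(1/3)    [13 ≡ 1 mod 3]
  = -1    [(1/3) = 1]
The Legendre symbol is -1, so x^2 ≡ -740 (mod 607) has no solution.

no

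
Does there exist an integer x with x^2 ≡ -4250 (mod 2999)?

yes

(-4250/2999)
  = (1748/2999)    [-4250 ≡ 1748 mod 2999]
  = (437/2999)    [2999 ≡ 7 mod 8 ⇒ (2/2999)^2 = +1]
  = (2999/437)    [QR: 437 ≡ 1 mod 4, sign kept]
  = (377/437)    [2999 ≡ 377 mod 437]
  = (437/377)    [QR: 377 ≡ 1 mod 4, sign kept]
  = (60/377)    [437 ≡ 60 mod 377]
  = (15/377)    [377 ≡ 1 mod 8 ⇒ (2/377)^2 = +1]
  = (377/15)    [QR: 377 ≡ 1 mod 4, sign kept]
  = (2/15)    [377 ≡ 2 mod 15]
  = (1/15)    [15 ≡ 7 mod 8 ⇒ (2/15) = +1]
  = 1    [(1/15) = 1]
(-4250/2999) = 1, and 2999 is prime, so -4250 is a quadratic residue mod 2999.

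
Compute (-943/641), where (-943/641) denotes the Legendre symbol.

(-943/641)
  = (339/641)    [-943 ≡ 339 mod 641]
  = (641/339)    [QR: 641 ≡ 1 mod 4, sign kept]
  = (302/339)    [641 ≡ 302 mod 339]
  = -(151/339)    [339 ≡ 3 mod 8 ⇒ (2/339) = -1]
  = (339/151)    [QR: both ≡ 3 mod 4, sign flips]
  = (37/151)    [339 ≡ 37 mod 151]
  = (151/37)    [QR: 37 ≡ 1 mod 4, sign kept]
  = (3/37)    [151 ≡ 3 mod 37]
  = (37/3)    [QR: 37 ≡ 1 mod 4, sign kept]
  = (1/3)    [37 ≡ 1 mod 3]
  = 1    [(1/3) = 1]

1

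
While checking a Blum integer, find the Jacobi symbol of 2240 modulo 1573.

(2240/1573)
  = (667/1573)    [2240 ≡ 667 mod 1573]
  = (1573/667)    [QR: 1573 ≡ 1 mod 4, sign kept]
  = (239/667)    [1573 ≡ 239 mod 667]
  = -(667/239)    [QR: both ≡ 3 mod 4, sign flips]
  = -(189/239)    [667 ≡ 189 mod 239]
  = -(239/189)    [QR: 189 ≡ 1 mod 4, sign kept]
  = -(50/189)    [239 ≡ 50 mod 189]
  = (25/189)    [189 ≡ 5 mod 8 ⇒ (2/189) = -1]
  = (189/25)    [QR: 25 ≡ 1 mod 4, sign kept]
  = (14/25)    [189 ≡ 14 mod 25]
  = (7/25)    [25 ≡ 1 mod 8 ⇒ (2/25) = +1]
  = (25/7)    [QR: 25 ≡ 1 mod 4, sign kept]
  = (4/7)    [25 ≡ 4 mod 7]
  = (1/7)    [7 ≡ 7 mod 8 ⇒ (2/7)^2 = +1]
  = 1    [(1/7) = 1]

1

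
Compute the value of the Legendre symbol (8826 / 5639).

1

(8826 / 5639)
  = (3187 / 5639)    [8826 ≡ 3187 mod 5639]
  = -(5639 / 3187)    [QR: both ≡ 3 mod 4, sign flips]
  = -(2452 / 3187)    [5639 ≡ 2452 mod 3187]
  = -(613 / 3187)    [3187 ≡ 3 mod 8 ⇒ (2 / 3187)^2 = +1]
  = -(3187 / 613)    [QR: 613 ≡ 1 mod 4, sign kept]
  = -(122 / 613)    [3187 ≡ 122 mod 613]
  = (61 / 613)    [613 ≡ 5 mod 8 ⇒ (2 / 613) = -1]
  = (613 / 61)    [QR: 61 ≡ 1 mod 4, sign kept]
  = (3 / 61)    [613 ≡ 3 mod 61]
  = (61 / 3)    [QR: 61 ≡ 1 mod 4, sign kept]
  = (1 / 3)    [61 ≡ 1 mod 3]
  = 1    [(1 / 3) = 1]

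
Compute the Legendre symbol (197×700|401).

1

By multiplicativity, (197·700|401) = (197|401)·(700|401).
First factor (197|401):
(197|401)
  = (401|197)    [QR: 197 ≡ 1 mod 4, sign kept]
  = (7|197)    [401 ≡ 7 mod 197]
  = (197|7)    [QR: 197 ≡ 1 mod 4, sign kept]
  = (1|7)    [197 ≡ 1 mod 7]
  = 1    [(1|7) = 1]
Second factor (700|401):
(700|401)
  = (299|401)    [700 ≡ 299 mod 401]
  = (401|299)    [QR: 401 ≡ 1 mod 4, sign kept]
  = (102|299)    [401 ≡ 102 mod 299]
  = -(51|299)    [299 ≡ 3 mod 8 ⇒ (2|299) = -1]
  = (299|51)    [QR: both ≡ 3 mod 4, sign flips]
  = (44|51)    [299 ≡ 44 mod 51]
  = (11|51)    [51 ≡ 3 mod 8 ⇒ (2|51)^2 = +1]
  = -(51|11)    [QR: both ≡ 3 mod 4, sign flips]
  = -(7|11)    [51 ≡ 7 mod 11]
  = (11|7)    [QR: both ≡ 3 mod 4, sign flips]
  = (4|7)    [11 ≡ 4 mod 7]
  = (1|7)    [7 ≡ 7 mod 8 ⇒ (2|7)^2 = +1]
  = 1    [(1|7) = 1]
Product: (1)·(1) = 1.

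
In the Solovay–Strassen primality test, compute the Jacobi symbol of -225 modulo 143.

Reduce the numerator: -225 ≡ 61 (mod 143), so (-225/143) = (61/143).
61 ≡ 1 (mod 4), so quadratic reciprocity gives (61/143) = (143/61). Reduce: 143 ≡ 21 (mod 61). Now have (21/61).
21 ≡ 1 (mod 4), so quadratic reciprocity gives (21/61) = (61/21). Reduce: 61 ≡ 19 (mod 21). Now have (19/21).
21 ≡ 1 (mod 4), so quadratic reciprocity gives (19/21) = (21/19). Reduce: 21 ≡ 2 (mod 19). Now have (2/19).
Factor out 2: 2 = 2. Since 19 ≡ 3 (mod 8), (2/19) = -1. Now have -(1/19).
(1/19) = 1. Collecting the sign factors: -1.

-1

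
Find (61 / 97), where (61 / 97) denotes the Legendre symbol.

1

61 ≡ 1 (mod 4), so quadratic reciprocity gives (61 / 97) = (97 / 61). Reduce: 97 ≡ 36 (mod 61). Now have (36 / 61).
Factor out 2: 36 = 2^2·9. Since 61 ≡ 5 (mod 8), (2 / 61) = -1, and (2 / 61)^2 = +1. Now have (9 / 61).
9 ≡ 1 (mod 4), so quadratic reciprocity gives (9 / 61) = (61 / 9). Reduce: 61 ≡ 7 (mod 9). Now have (7 / 9).
9 ≡ 1 (mod 4), so quadratic reciprocity gives (7 / 9) = (9 / 7). Reduce: 9 ≡ 2 (mod 7). Now have (2 / 7).
Factor out 2: 2 = 2. Since 7 ≡ 7 (mod 8), (2 / 7) = +1. Now have (1 / 7).
(1 / 7) = 1. Collecting the sign factors: 1.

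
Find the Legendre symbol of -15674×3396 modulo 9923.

By multiplicativity, (-15674·3396|9923) = (-15674|9923)·(3396|9923).
First factor (-15674|9923):
(-15674|9923)
  = -(15674|9923)    [9923 ≡ 3 mod 4 ⇒ (-1|9923) = -1]
  = -(5751|9923)    [15674 ≡ 5751 mod 9923]
  = (9923|5751)    [QR: both ≡ 3 mod 4, sign flips]
  = (4172|5751)    [9923 ≡ 4172 mod 5751]
  = (1043|5751)    [5751 ≡ 7 mod 8 ⇒ (2|5751)^2 = +1]
  = -(5751|1043)    [QR: both ≡ 3 mod 4, sign flips]
  = -(536|1043)    [5751 ≡ 536 mod 1043]
  = (67|1043)    [1043 ≡ 3 mod 8 ⇒ (2|1043)^3 = -1]
  = -(1043|67)    [QR: both ≡ 3 mod 4, sign flips]
  = -(38|67)    [1043 ≡ 38 mod 67]
  = (19|67)    [67 ≡ 3 mod 8 ⇒ (2|67) = -1]
  = -(67|19)    [QR: both ≡ 3 mod 4, sign flips]
  = -(10|19)    [67 ≡ 10 mod 19]
  = (5|19)    [19 ≡ 3 mod 8 ⇒ (2|19) = -1]
  = (19|5)    [QR: 5 ≡ 1 mod 4, sign kept]
  = (4|5)    [19 ≡ 4 mod 5]
  = (1|5)    [5 ≡ 5 mod 8 ⇒ (2|5)^2 = +1]
  = 1    [(1|5) = 1]
Second factor (3396|9923):
(3396|9923)
  = (849|9923)    [9923 ≡ 3 mod 8 ⇒ (2|9923)^2 = +1]
  = (9923|849)    [QR: 849 ≡ 1 mod 4, sign kept]
  = (584|849)    [9923 ≡ 584 mod 849]
  = (73|849)    [849 ≡ 1 mod 8 ⇒ (2|849)^3 = +1]
  = (849|73)    [QR: 73 ≡ 1 mod 4, sign kept]
  = (46|73)    [849 ≡ 46 mod 73]
  = (23|73)    [73 ≡ 1 mod 8 ⇒ (2|73) = +1]
  = (73|23)    [QR: 73 ≡ 1 mod 4, sign kept]
  = (4|23)    [73 ≡ 4 mod 23]
  = (1|23)    [23 ≡ 7 mod 8 ⇒ (2|23)^2 = +1]
  = 1    [(1|23) = 1]
Product: (1)·(1) = 1.

1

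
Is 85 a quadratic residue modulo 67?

Reduce the numerator: 85 ≡ 18 (mod 67), so (85|67) = (18|67).
Factor out 2: 18 = 2·9. Since 67 ≡ 3 (mod 8), (2|67) = -1. Now have -(9|67).
9 ≡ 1 (mod 4), so quadratic reciprocity gives (9|67) = (67|9). Reduce: 67 ≡ 4 (mod 9). Now have -(4|9).
Factor out 2: 4 = 2^2. Since 9 ≡ 1 (mod 8), (2|9) = +1, and (2|9)^2 = +1. Now have -(1|9).
(1|9) = 1. Collecting the sign factors: -1.
(85|67) = -1, and 67 is prime, so 85 is not a quadratic residue mod 67.

no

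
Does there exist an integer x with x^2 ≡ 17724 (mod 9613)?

(17724|9613)
  = (8111|9613)    [17724 ≡ 8111 mod 9613]
  = (9613|8111)    [QR: 9613 ≡ 1 mod 4, sign kept]
  = (1502|8111)    [9613 ≡ 1502 mod 8111]
  = (751|8111)    [8111 ≡ 7 mod 8 ⇒ (2|8111) = +1]
  = -(8111|751)    [QR: both ≡ 3 mod 4, sign flips]
  = -(601|751)    [8111 ≡ 601 mod 751]
  = -(751|601)    [QR: 601 ≡ 1 mod 4, sign kept]
  = -(150|601)    [751 ≡ 150 mod 601]
  = -(75|601)    [601 ≡ 1 mod 8 ⇒ (2|601) = +1]
  = -(601|75)    [QR: 601 ≡ 1 mod 4, sign kept]
  = -(1|75)    [601 ≡ 1 mod 75]
  = -1    [(1|75) = 1]
The Legendre symbol is -1, so x^2 ≡ 17724 (mod 9613) has no solution.

no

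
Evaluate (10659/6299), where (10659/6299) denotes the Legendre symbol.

1

Reduce the numerator: 10659 ≡ 4360 (mod 6299), so (10659/6299) = (4360/6299).
Factor out 2: 4360 = 2^3·545. Since 6299 ≡ 3 (mod 8), (2/6299) = -1, and (2/6299)^3 = -1. Now have -(545/6299).
545 ≡ 1 (mod 4), so quadratic reciprocity gives (545/6299) = (6299/545). Reduce: 6299 ≡ 304 (mod 545). Now have -(304/545).
Factor out 2: 304 = 2^4·19. Since 545 ≡ 1 (mod 8), (2/545) = +1, and (2/545)^4 = +1. Now have -(19/545).
545 ≡ 1 (mod 4), so quadratic reciprocity gives (19/545) = (545/19). Reduce: 545 ≡ 13 (mod 19). Now have -(13/19).
13 ≡ 1 (mod 4), so quadratic reciprocity gives (13/19) = (19/13). Reduce: 19 ≡ 6 (mod 13). Now have -(6/13).
Factor out 2: 6 = 2·3. Since 13 ≡ 5 (mod 8), (2/13) = -1. Now have (3/13).
13 ≡ 1 (mod 4), so quadratic reciprocity gives (3/13) = (13/3). Reduce: 13 ≡ 1 (mod 3). Now have (1/3).
(1/3) = 1. Collecting the sign factors: 1.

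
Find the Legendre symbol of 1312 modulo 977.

-1

(1312/977)
  = (335/977)    [1312 ≡ 335 mod 977]
  = (977/335)    [QR: 977 ≡ 1 mod 4, sign kept]
  = (307/335)    [977 ≡ 307 mod 335]
  = -(335/307)    [QR: both ≡ 3 mod 4, sign flips]
  = -(28/307)    [335 ≡ 28 mod 307]
  = -(7/307)    [307 ≡ 3 mod 8 ⇒ (2/307)^2 = +1]
  = (307/7)    [QR: both ≡ 3 mod 4, sign flips]
  = (6/7)    [307 ≡ 6 mod 7]
  = (3/7)    [7 ≡ 7 mod 8 ⇒ (2/7) = +1]
  = -(7/3)    [QR: both ≡ 3 mod 4, sign flips]
  = -(1/3)    [7 ≡ 1 mod 3]
  = -1    [(1/3) = 1]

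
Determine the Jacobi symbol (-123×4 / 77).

By multiplicativity, (-123·4 / 77) = (-123 / 77)·(4 / 77).
First factor (-123 / 77):
Reduce the numerator: -123 ≡ 31 (mod 77), so (-123 / 77) = (31 / 77).
77 ≡ 1 (mod 4), so quadratic reciprocity gives (31 / 77) = (77 / 31). Reduce: 77 ≡ 15 (mod 31). Now have (15 / 31).
Both 15 ≡ 3 and 31 ≡ 3 (mod 4), so reciprocity gives (15 / 31) = -(31 / 15). Reduce: 31 ≡ 1 (mod 15). Now have -(1 / 15).
(1 / 15) = 1. Collecting the sign factors: -1.
Second factor (4 / 77):
Factor out 2: 4 = 2^2. Since 77 ≡ 5 (mod 8), (2 / 77) = -1, and (2 / 77)^2 = +1. Now have (1 / 77).
(1 / 77) = 1. Collecting the sign factors: 1.
Product: (-1)·(1) = -1.

-1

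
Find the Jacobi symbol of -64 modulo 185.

Pull out -1: (-64 / 185) = (-1 / 185)·(64 / 185). Since 185 ≡ 1 (mod 4), (-1 / 185) = +1. Now have (64 / 185).
Factor out 2: 64 = 2^6. Since 185 ≡ 1 (mod 8), (2 / 185) = +1, and (2 / 185)^6 = +1. Now have (1 / 185).
(1 / 185) = 1. Collecting the sign factors: 1.

1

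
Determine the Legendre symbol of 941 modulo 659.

Reduce the numerator: 941 ≡ 282 (mod 659), so (941 / 659) = (282 / 659).
Factor out 2: 282 = 2·141. Since 659 ≡ 3 (mod 8), (2 / 659) = -1. Now have -(141 / 659).
141 ≡ 1 (mod 4), so quadratic reciprocity gives (141 / 659) = (659 / 141). Reduce: 659 ≡ 95 (mod 141). Now have -(95 / 141).
141 ≡ 1 (mod 4), so quadratic reciprocity gives (95 / 141) = (141 / 95). Reduce: 141 ≡ 46 (mod 95). Now have -(46 / 95).
Factor out 2: 46 = 2·23. Since 95 ≡ 7 (mod 8), (2 / 95) = +1. Now have -(23 / 95).
Both 23 ≡ 3 and 95 ≡ 3 (mod 4), so reciprocity gives (23 / 95) = -(95 / 23). Reduce: 95 ≡ 3 (mod 23). Now have (3 / 23).
Both 3 ≡ 3 and 23 ≡ 3 (mod 4), so reciprocity gives (3 / 23) = -(23 / 3). Reduce: 23 ≡ 2 (mod 3). Now have -(2 / 3).
Factor out 2: 2 = 2. Since 3 ≡ 3 (mod 8), (2 / 3) = -1. Now have (1 / 3).
(1 / 3) = 1. Collecting the sign factors: 1.

1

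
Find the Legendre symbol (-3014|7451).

1

(-3014|7451)
  = -(3014|7451)    [7451 ≡ 3 mod 4 ⇒ (-1|7451) = -1]
  = (1507|7451)    [7451 ≡ 3 mod 8 ⇒ (2|7451) = -1]
  = -(7451|1507)    [QR: both ≡ 3 mod 4, sign flips]
  = -(1423|1507)    [7451 ≡ 1423 mod 1507]
  = (1507|1423)    [QR: both ≡ 3 mod 4, sign flips]
  = (84|1423)    [1507 ≡ 84 mod 1423]
  = (21|1423)    [1423 ≡ 7 mod 8 ⇒ (2|1423)^2 = +1]
  = (1423|21)    [QR: 21 ≡ 1 mod 4, sign kept]
  = (16|21)    [1423 ≡ 16 mod 21]
  = (1|21)    [21 ≡ 5 mod 8 ⇒ (2|21)^4 = +1]
  = 1    [(1|21) = 1]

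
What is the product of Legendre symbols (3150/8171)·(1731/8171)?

1

By multiplicativity, (3150·1731/8171) = (3150/8171)·(1731/8171).
First factor (3150/8171):
Factor out 2: 3150 = 2·1575. Since 8171 ≡ 3 (mod 8), (2/8171) = -1. Now have -(1575/8171).
Both 1575 ≡ 3 and 8171 ≡ 3 (mod 4), so reciprocity gives (1575/8171) = -(8171/1575). Reduce: 8171 ≡ 296 (mod 1575). Now have (296/1575).
Factor out 2: 296 = 2^3·37. Since 1575 ≡ 7 (mod 8), (2/1575) = +1, and (2/1575)^3 = +1. Now have (37/1575).
37 ≡ 1 (mod 4), so quadratic reciprocity gives (37/1575) = (1575/37). Reduce: 1575 ≡ 21 (mod 37). Now have (21/37).
21 ≡ 1 (mod 4), so quadratic reciprocity gives (21/37) = (37/21). Reduce: 37 ≡ 16 (mod 21). Now have (16/21).
Factor out 2: 16 = 2^4. Since 21 ≡ 5 (mod 8), (2/21) = -1, and (2/21)^4 = +1. Now have (1/21).
(1/21) = 1. Collecting the sign factors: 1.
Second factor (1731/8171):
Both 1731 ≡ 3 and 8171 ≡ 3 (mod 4), so reciprocity gives (1731/8171) = -(8171/1731). Reduce: 8171 ≡ 1247 (mod 1731). Now have -(1247/1731).
Both 1247 ≡ 3 and 1731 ≡ 3 (mod 4), so reciprocity gives (1247/1731) = -(1731/1247). Reduce: 1731 ≡ 484 (mod 1247). Now have (484/1247).
Factor out 2: 484 = 2^2·121. Since 1247 ≡ 7 (mod 8), (2/1247) = +1, and (2/1247)^2 = +1. Now have (121/1247).
121 ≡ 1 (mod 4), so quadratic reciprocity gives (121/1247) = (1247/121). Reduce: 1247 ≡ 37 (mod 121). Now have (37/121).
37 ≡ 1 (mod 4), so quadratic reciprocity gives (37/121) = (121/37). Reduce: 121 ≡ 10 (mod 37). Now have (10/37).
Factor out 2: 10 = 2·5. Since 37 ≡ 5 (mod 8), (2/37) = -1. Now have -(5/37).
5 ≡ 1 (mod 4), so quadratic reciprocity gives (5/37) = (37/5). Reduce: 37 ≡ 2 (mod 5). Now have -(2/5).
Factor out 2: 2 = 2. Since 5 ≡ 5 (mod 8), (2/5) = -1. Now have (1/5).
(1/5) = 1. Collecting the sign factors: 1.
Product: (1)·(1) = 1.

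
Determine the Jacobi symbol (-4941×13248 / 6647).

0

By multiplicativity, (-4941·13248 / 6647) = (-4941 / 6647)·(13248 / 6647).
First factor (-4941 / 6647):
(-4941 / 6647)
  = -(4941 / 6647)    [6647 ≡ 3 mod 4 ⇒ (-1 / 6647) = -1]
  = -(6647 / 4941)    [QR: 4941 ≡ 1 mod 4, sign kept]
  = -(1706 / 4941)    [6647 ≡ 1706 mod 4941]
  = (853 / 4941)    [4941 ≡ 5 mod 8 ⇒ (2 / 4941) = -1]
  = (4941 / 853)    [QR: 853 ≡ 1 mod 4, sign kept]
  = (676 / 853)    [4941 ≡ 676 mod 853]
  = (169 / 853)    [853 ≡ 5 mod 8 ⇒ (2 / 853)^2 = +1]
  = (853 / 169)    [QR: 169 ≡ 1 mod 4, sign kept]
  = (8 / 169)    [853 ≡ 8 mod 169]
  = (1 / 169)    [169 ≡ 1 mod 8 ⇒ (2 / 169)^3 = +1]
  = 1    [(1 / 169) = 1]
Second factor (13248 / 6647):
(13248 / 6647)
  = (6601 / 6647)    [13248 ≡ 6601 mod 6647]
  = (6647 / 6601)    [QR: 6601 ≡ 1 mod 4, sign kept]
  = (46 / 6601)    [6647 ≡ 46 mod 6601]
  = (23 / 6601)    [6601 ≡ 1 mod 8 ⇒ (2 / 6601) = +1]
  = (6601 / 23)    [QR: 6601 ≡ 1 mod 4, sign kept]
  = (0 / 23)    [6601 ≡ 0 mod 23]
  = 0    [numerator 0, gcd > 1]
Product: (1)·(0) = 0.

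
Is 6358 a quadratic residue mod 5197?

(6358|5197)
  = (1161|5197)    [6358 ≡ 1161 mod 5197]
  = (5197|1161)    [QR: 1161 ≡ 1 mod 4, sign kept]
  = (553|1161)    [5197 ≡ 553 mod 1161]
  = (1161|553)    [QR: 553 ≡ 1 mod 4, sign kept]
  = (55|553)    [1161 ≡ 55 mod 553]
  = (553|55)    [QR: 553 ≡ 1 mod 4, sign kept]
  = (3|55)    [553 ≡ 3 mod 55]
  = -(55|3)    [QR: both ≡ 3 mod 4, sign flips]
  = -(1|3)    [55 ≡ 1 mod 3]
  = -1    [(1|3) = 1]
(6358|5197) = -1, and 5197 is prime, so 6358 is not a quadratic residue mod 5197.

no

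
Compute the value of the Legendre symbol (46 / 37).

1

Reduce the numerator: 46 ≡ 9 (mod 37), so (46 / 37) = (9 / 37).
9 ≡ 1 (mod 4), so quadratic reciprocity gives (9 / 37) = (37 / 9). Reduce: 37 ≡ 1 (mod 9). Now have (1 / 9).
(1 / 9) = 1. Collecting the sign factors: 1.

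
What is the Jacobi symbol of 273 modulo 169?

0

Reduce the numerator: 273 ≡ 104 (mod 169), so (273 / 169) = (104 / 169).
Factor out 2: 104 = 2^3·13. Since 169 ≡ 1 (mod 8), (2 / 169) = +1, and (2 / 169)^3 = +1. Now have (13 / 169).
13 ≡ 1 (mod 4), so quadratic reciprocity gives (13 / 169) = (169 / 13). Reduce: 169 ≡ 0 (mod 13). Now have (0 / 13).
The numerator is now 0 with denominator 13 > 1: the symbol is 0.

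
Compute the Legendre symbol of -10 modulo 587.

-1

Pull out -1: (-10|587) = (-1|587)·(10|587). Since 587 ≡ 3 (mod 4), (-1|587) = -1. Now have -(10|587).
Factor out 2: 10 = 2·5. Since 587 ≡ 3 (mod 8), (2|587) = -1. Now have (5|587).
5 ≡ 1 (mod 4), so quadratic reciprocity gives (5|587) = (587|5). Reduce: 587 ≡ 2 (mod 5). Now have (2|5).
Factor out 2: 2 = 2. Since 5 ≡ 5 (mod 8), (2|5) = -1. Now have -(1|5).
(1|5) = 1. Collecting the sign factors: -1.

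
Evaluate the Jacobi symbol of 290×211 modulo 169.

1

By multiplicativity, (290·211/169) = (290/169)·(211/169).
First factor (290/169):
Reduce the numerator: 290 ≡ 121 (mod 169), so (290/169) = (121/169).
121 ≡ 1 (mod 4), so quadratic reciprocity gives (121/169) = (169/121). Reduce: 169 ≡ 48 (mod 121). Now have (48/121).
Factor out 2: 48 = 2^4·3. Since 121 ≡ 1 (mod 8), (2/121) = +1, and (2/121)^4 = +1. Now have (3/121).
121 ≡ 1 (mod 4), so quadratic reciprocity gives (3/121) = (121/3). Reduce: 121 ≡ 1 (mod 3). Now have (1/3).
(1/3) = 1. Collecting the sign factors: 1.
Second factor (211/169):
Reduce the numerator: 211 ≡ 42 (mod 169), so (211/169) = (42/169).
Factor out 2: 42 = 2·21. Since 169 ≡ 1 (mod 8), (2/169) = +1. Now have (21/169).
21 ≡ 1 (mod 4), so quadratic reciprocity gives (21/169) = (169/21). Reduce: 169 ≡ 1 (mod 21). Now have (1/21).
(1/21) = 1. Collecting the sign factors: 1.
Product: (1)·(1) = 1.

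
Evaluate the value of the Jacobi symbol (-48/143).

-1

Reduce the numerator: -48 ≡ 95 (mod 143), so (-48/143) = (95/143).
Both 95 ≡ 3 and 143 ≡ 3 (mod 4), so reciprocity gives (95/143) = -(143/95). Reduce: 143 ≡ 48 (mod 95). Now have -(48/95).
Factor out 2: 48 = 2^4·3. Since 95 ≡ 7 (mod 8), (2/95) = +1, and (2/95)^4 = +1. Now have -(3/95).
Both 3 ≡ 3 and 95 ≡ 3 (mod 4), so reciprocity gives (3/95) = -(95/3). Reduce: 95 ≡ 2 (mod 3). Now have (2/3).
Factor out 2: 2 = 2. Since 3 ≡ 3 (mod 8), (2/3) = -1. Now have -(1/3).
(1/3) = 1. Collecting the sign factors: -1.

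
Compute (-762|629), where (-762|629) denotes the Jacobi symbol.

1

Reduce the numerator: -762 ≡ 496 (mod 629), so (-762|629) = (496|629).
Factor out 2: 496 = 2^4·31. Since 629 ≡ 5 (mod 8), (2|629) = -1, and (2|629)^4 = +1. Now have (31|629).
629 ≡ 1 (mod 4), so quadratic reciprocity gives (31|629) = (629|31). Reduce: 629 ≡ 9 (mod 31). Now have (9|31).
9 ≡ 1 (mod 4), so quadratic reciprocity gives (9|31) = (31|9). Reduce: 31 ≡ 4 (mod 9). Now have (4|9).
Factor out 2: 4 = 2^2. Since 9 ≡ 1 (mod 8), (2|9) = +1, and (2|9)^2 = +1. Now have (1|9).
(1|9) = 1. Collecting the sign factors: 1.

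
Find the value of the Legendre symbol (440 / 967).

(440 / 967)
  = (55 / 967)    [967 ≡ 7 mod 8 ⇒ (2 / 967)^3 = +1]
  = -(967 / 55)    [QR: both ≡ 3 mod 4, sign flips]
  = -(32 / 55)    [967 ≡ 32 mod 55]
  = -(1 / 55)    [55 ≡ 7 mod 8 ⇒ (2 / 55)^5 = +1]
  = -1    [(1 / 55) = 1]

-1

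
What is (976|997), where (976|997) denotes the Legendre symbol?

-1

(976|997)
  = (61|997)    [997 ≡ 5 mod 8 ⇒ (2|997)^4 = +1]
  = (997|61)    [QR: 61 ≡ 1 mod 4, sign kept]
  = (21|61)    [997 ≡ 21 mod 61]
  = (61|21)    [QR: 21 ≡ 1 mod 4, sign kept]
  = (19|21)    [61 ≡ 19 mod 21]
  = (21|19)    [QR: 21 ≡ 1 mod 4, sign kept]
  = (2|19)    [21 ≡ 2 mod 19]
  = -(1|19)    [19 ≡ 3 mod 8 ⇒ (2|19) = -1]
  = -1    [(1|19) = 1]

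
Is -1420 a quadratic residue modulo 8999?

(-1420/8999)
  = (7579/8999)    [-1420 ≡ 7579 mod 8999]
  = -(8999/7579)    [QR: both ≡ 3 mod 4, sign flips]
  = -(1420/7579)    [8999 ≡ 1420 mod 7579]
  = -(355/7579)    [7579 ≡ 3 mod 8 ⇒ (2/7579)^2 = +1]
  = (7579/355)    [QR: both ≡ 3 mod 4, sign flips]
  = (124/355)    [7579 ≡ 124 mod 355]
  = (31/355)    [355 ≡ 3 mod 8 ⇒ (2/355)^2 = +1]
  = -(355/31)    [QR: both ≡ 3 mod 4, sign flips]
  = -(14/31)    [355 ≡ 14 mod 31]
  = -(7/31)    [31 ≡ 7 mod 8 ⇒ (2/31) = +1]
  = (31/7)    [QR: both ≡ 3 mod 4, sign flips]
  = (3/7)    [31 ≡ 3 mod 7]
  = -(7/3)    [QR: both ≡ 3 mod 4, sign flips]
  = -(1/3)    [7 ≡ 1 mod 3]
  = -1    [(1/3) = 1]
The Legendre symbol is -1, so x^2 ≡ -1420 (mod 8999) has no solution.

no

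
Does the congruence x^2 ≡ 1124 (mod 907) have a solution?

yes

(1124/907)
  = (217/907)    [1124 ≡ 217 mod 907]
  = (907/217)    [QR: 217 ≡ 1 mod 4, sign kept]
  = (39/217)    [907 ≡ 39 mod 217]
  = (217/39)    [QR: 217 ≡ 1 mod 4, sign kept]
  = (22/39)    [217 ≡ 22 mod 39]
  = (11/39)    [39 ≡ 7 mod 8 ⇒ (2/39) = +1]
  = -(39/11)    [QR: both ≡ 3 mod 4, sign flips]
  = -(6/11)    [39 ≡ 6 mod 11]
  = (3/11)    [11 ≡ 3 mod 8 ⇒ (2/11) = -1]
  = -(11/3)    [QR: both ≡ 3 mod 4, sign flips]
  = -(2/3)    [11 ≡ 2 mod 3]
  = (1/3)    [3 ≡ 3 mod 8 ⇒ (2/3) = -1]
  = 1    [(1/3) = 1]
The Legendre symbol is 1, so x^2 ≡ 1124 (mod 907) has solution.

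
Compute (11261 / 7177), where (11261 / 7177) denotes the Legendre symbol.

-1

(11261 / 7177)
  = (4084 / 7177)    [11261 ≡ 4084 mod 7177]
  = (1021 / 7177)    [7177 ≡ 1 mod 8 ⇒ (2 / 7177)^2 = +1]
  = (7177 / 1021)    [QR: 1021 ≡ 1 mod 4, sign kept]
  = (30 / 1021)    [7177 ≡ 30 mod 1021]
  = -(15 / 1021)    [1021 ≡ 5 mod 8 ⇒ (2 / 1021) = -1]
  = -(1021 / 15)    [QR: 1021 ≡ 1 mod 4, sign kept]
  = -(1 / 15)    [1021 ≡ 1 mod 15]
  = -1    [(1 / 15) = 1]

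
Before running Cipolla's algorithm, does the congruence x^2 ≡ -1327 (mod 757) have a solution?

yes

Pull out -1: (-1327/757) = (-1/757)·(1327/757). Since 757 ≡ 1 (mod 4), (-1/757) = +1. Now have (1327/757).
Reduce the numerator: 1327 ≡ 570 (mod 757), so (1327/757) = (570/757).
Factor out 2: 570 = 2·285. Since 757 ≡ 5 (mod 8), (2/757) = -1. Now have -(285/757).
285 ≡ 1 (mod 4), so quadratic reciprocity gives (285/757) = (757/285). Reduce: 757 ≡ 187 (mod 285). Now have -(187/285).
285 ≡ 1 (mod 4), so quadratic reciprocity gives (187/285) = (285/187). Reduce: 285 ≡ 98 (mod 187). Now have -(98/187).
Factor out 2: 98 = 2·49. Since 187 ≡ 3 (mod 8), (2/187) = -1. Now have (49/187).
49 ≡ 1 (mod 4), so quadratic reciprocity gives (49/187) = (187/49). Reduce: 187 ≡ 40 (mod 49). Now have (40/49).
Factor out 2: 40 = 2^3·5. Since 49 ≡ 1 (mod 8), (2/49) = +1, and (2/49)^3 = +1. Now have (5/49).
5 ≡ 1 (mod 4), so quadratic reciprocity gives (5/49) = (49/5). Reduce: 49 ≡ 4 (mod 5). Now have (4/5).
Factor out 2: 4 = 2^2. Since 5 ≡ 5 (mod 8), (2/5) = -1, and (2/5)^2 = +1. Now have (1/5).
(1/5) = 1. Collecting the sign factors: 1.
The Legendre symbol is 1, so x^2 ≡ -1327 (mod 757) has solution.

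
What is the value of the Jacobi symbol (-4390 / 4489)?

(-4390 / 4489)
  = (99 / 4489)    [-4390 ≡ 99 mod 4489]
  = (4489 / 99)    [QR: 4489 ≡ 1 mod 4, sign kept]
  = (34 / 99)    [4489 ≡ 34 mod 99]
  = -(17 / 99)    [99 ≡ 3 mod 8 ⇒ (2 / 99) = -1]
  = -(99 / 17)    [QR: 17 ≡ 1 mod 4, sign kept]
  = -(14 / 17)    [99 ≡ 14 mod 17]
  = -(7 / 17)    [17 ≡ 1 mod 8 ⇒ (2 / 17) = +1]
  = -(17 / 7)    [QR: 17 ≡ 1 mod 4, sign kept]
  = -(3 / 7)    [17 ≡ 3 mod 7]
  = (7 / 3)    [QR: both ≡ 3 mod 4, sign flips]
  = (1 / 3)    [7 ≡ 1 mod 3]
  = 1    [(1 / 3) = 1]

1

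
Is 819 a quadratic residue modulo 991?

no

(819/991)
  = -(991/819)    [QR: both ≡ 3 mod 4, sign flips]
  = -(172/819)    [991 ≡ 172 mod 819]
  = -(43/819)    [819 ≡ 3 mod 8 ⇒ (2/819)^2 = +1]
  = (819/43)    [QR: both ≡ 3 mod 4, sign flips]
  = (2/43)    [819 ≡ 2 mod 43]
  = -(1/43)    [43 ≡ 3 mod 8 ⇒ (2/43) = -1]
  = -1    [(1/43) = 1]
(819/991) = -1, and 991 is prime, so 819 is not a quadratic residue mod 991.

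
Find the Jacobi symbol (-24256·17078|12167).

By multiplicativity, (-24256·17078|12167) = (-24256|12167)·(17078|12167).
First factor (-24256|12167):
Reduce the numerator: -24256 ≡ 78 (mod 12167), so (-24256|12167) = (78|12167).
Factor out 2: 78 = 2·39. Since 12167 ≡ 7 (mod 8), (2|12167) = +1. Now have (39|12167).
Both 39 ≡ 3 and 12167 ≡ 3 (mod 4), so reciprocity gives (39|12167) = -(12167|39). Reduce: 12167 ≡ 38 (mod 39). Now have -(38|39).
Factor out 2: 38 = 2·19. Since 39 ≡ 7 (mod 8), (2|39) = +1. Now have -(19|39).
Both 19 ≡ 3 and 39 ≡ 3 (mod 4), so reciprocity gives (19|39) = -(39|19). Reduce: 39 ≡ 1 (mod 19). Now have (1|19).
(1|19) = 1. Collecting the sign factors: 1.
Second factor (17078|12167):
Reduce the numerator: 17078 ≡ 4911 (mod 12167), so (17078|12167) = (4911|12167).
Both 4911 ≡ 3 and 12167 ≡ 3 (mod 4), so reciprocity gives (4911|12167) = -(12167|4911). Reduce: 12167 ≡ 2345 (mod 4911). Now have -(2345|4911).
2345 ≡ 1 (mod 4), so quadratic reciprocity gives (2345|4911) = (4911|2345). Reduce: 4911 ≡ 221 (mod 2345). Now have -(221|2345).
221 ≡ 1 (mod 4), so quadratic reciprocity gives (221|2345) = (2345|221). Reduce: 2345 ≡ 135 (mod 221). Now have -(135|221).
221 ≡ 1 (mod 4), so quadratic reciprocity gives (135|221) = (221|135). Reduce: 221 ≡ 86 (mod 135). Now have -(86|135).
Factor out 2: 86 = 2·43. Since 135 ≡ 7 (mod 8), (2|135) = +1. Now have -(43|135).
Both 43 ≡ 3 and 135 ≡ 3 (mod 4), so reciprocity gives (43|135) = -(135|43). Reduce: 135 ≡ 6 (mod 43). Now have (6|43).
Factor out 2: 6 = 2·3. Since 43 ≡ 3 (mod 8), (2|43) = -1. Now have -(3|43).
Both 3 ≡ 3 and 43 ≡ 3 (mod 4), so reciprocity gives (3|43) = -(43|3). Reduce: 43 ≡ 1 (mod 3). Now have (1|3).
(1|3) = 1. Collecting the sign factors: 1.
Product: (1)·(1) = 1.

1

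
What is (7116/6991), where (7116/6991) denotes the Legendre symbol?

1

Reduce the numerator: 7116 ≡ 125 (mod 6991), so (7116/6991) = (125/6991).
125 ≡ 1 (mod 4), so quadratic reciprocity gives (125/6991) = (6991/125). Reduce: 6991 ≡ 116 (mod 125). Now have (116/125).
Factor out 2: 116 = 2^2·29. Since 125 ≡ 5 (mod 8), (2/125) = -1, and (2/125)^2 = +1. Now have (29/125).
29 ≡ 1 (mod 4), so quadratic reciprocity gives (29/125) = (125/29). Reduce: 125 ≡ 9 (mod 29). Now have (9/29).
9 ≡ 1 (mod 4), so quadratic reciprocity gives (9/29) = (29/9). Reduce: 29 ≡ 2 (mod 9). Now have (2/9).
Factor out 2: 2 = 2. Since 9 ≡ 1 (mod 8), (2/9) = +1. Now have (1/9).
(1/9) = 1. Collecting the sign factors: 1.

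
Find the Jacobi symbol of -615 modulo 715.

(-615|715)
  = (100|715)    [-615 ≡ 100 mod 715]
  = (25|715)    [715 ≡ 3 mod 8 ⇒ (2|715)^2 = +1]
  = (715|25)    [QR: 25 ≡ 1 mod 4, sign kept]
  = (15|25)    [715 ≡ 15 mod 25]
  = (25|15)    [QR: 25 ≡ 1 mod 4, sign kept]
  = (10|15)    [25 ≡ 10 mod 15]
  = (5|15)    [15 ≡ 7 mod 8 ⇒ (2|15) = +1]
  = (15|5)    [QR: 5 ≡ 1 mod 4, sign kept]
  = (0|5)    [15 ≡ 0 mod 5]
  = 0    [numerator 0, gcd > 1]

0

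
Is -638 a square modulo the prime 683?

Reduce the numerator: -638 ≡ 45 (mod 683), so (-638|683) = (45|683).
45 ≡ 1 (mod 4), so quadratic reciprocity gives (45|683) = (683|45). Reduce: 683 ≡ 8 (mod 45). Now have (8|45).
Factor out 2: 8 = 2^3. Since 45 ≡ 5 (mod 8), (2|45) = -1, and (2|45)^3 = -1. Now have -(1|45).
(1|45) = 1. Collecting the sign factors: -1.
The Legendre symbol is -1, so x^2 ≡ -638 (mod 683) has no solution.

no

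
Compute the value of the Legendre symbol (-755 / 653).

-1

Pull out -1: (-755 / 653) = (-1 / 653)·(755 / 653). Since 653 ≡ 1 (mod 4), (-1 / 653) = +1. Now have (755 / 653).
Reduce the numerator: 755 ≡ 102 (mod 653), so (755 / 653) = (102 / 653).
Factor out 2: 102 = 2·51. Since 653 ≡ 5 (mod 8), (2 / 653) = -1. Now have -(51 / 653).
653 ≡ 1 (mod 4), so quadratic reciprocity gives (51 / 653) = (653 / 51). Reduce: 653 ≡ 41 (mod 51). Now have -(41 / 51).
41 ≡ 1 (mod 4), so quadratic reciprocity gives (41 / 51) = (51 / 41). Reduce: 51 ≡ 10 (mod 41). Now have -(10 / 41).
Factor out 2: 10 = 2·5. Since 41 ≡ 1 (mod 8), (2 / 41) = +1. Now have -(5 / 41).
5 ≡ 1 (mod 4), so quadratic reciprocity gives (5 / 41) = (41 / 5). Reduce: 41 ≡ 1 (mod 5). Now have -(1 / 5).
(1 / 5) = 1. Collecting the sign factors: -1.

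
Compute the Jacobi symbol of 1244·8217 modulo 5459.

1

By multiplicativity, (1244·8217|5459) = (1244|5459)·(8217|5459).
First factor (1244|5459):
Factor out 2: 1244 = 2^2·311. Since 5459 ≡ 3 (mod 8), (2|5459) = -1, and (2|5459)^2 = +1. Now have (311|5459).
Both 311 ≡ 3 and 5459 ≡ 3 (mod 4), so reciprocity gives (311|5459) = -(5459|311). Reduce: 5459 ≡ 172 (mod 311). Now have -(172|311).
Factor out 2: 172 = 2^2·43. Since 311 ≡ 7 (mod 8), (2|311) = +1, and (2|311)^2 = +1. Now have -(43|311).
Both 43 ≡ 3 and 311 ≡ 3 (mod 4), so reciprocity gives (43|311) = -(311|43). Reduce: 311 ≡ 10 (mod 43). Now have (10|43).
Factor out 2: 10 = 2·5. Since 43 ≡ 3 (mod 8), (2|43) = -1. Now have -(5|43).
5 ≡ 1 (mod 4), so quadratic reciprocity gives (5|43) = (43|5). Reduce: 43 ≡ 3 (mod 5). Now have -(3|5).
5 ≡ 1 (mod 4), so quadratic reciprocity gives (3|5) = (5|3). Reduce: 5 ≡ 2 (mod 3). Now have -(2|3).
Factor out 2: 2 = 2. Since 3 ≡ 3 (mod 8), (2|3) = -1. Now have (1|3).
(1|3) = 1. Collecting the sign factors: 1.
Second factor (8217|5459):
Reduce the numerator: 8217 ≡ 2758 (mod 5459), so (8217|5459) = (2758|5459).
Factor out 2: 2758 = 2·1379. Since 5459 ≡ 3 (mod 8), (2|5459) = -1. Now have -(1379|5459).
Both 1379 ≡ 3 and 5459 ≡ 3 (mod 4), so reciprocity gives (1379|5459) = -(5459|1379). Reduce: 5459 ≡ 1322 (mod 1379). Now have (1322|1379).
Factor out 2: 1322 = 2·661. Since 1379 ≡ 3 (mod 8), (2|1379) = -1. Now have -(661|1379).
661 ≡ 1 (mod 4), so quadratic reciprocity gives (661|1379) = (1379|661). Reduce: 1379 ≡ 57 (mod 661). Now have -(57|661).
57 ≡ 1 (mod 4), so quadratic reciprocity gives (57|661) = (661|57). Reduce: 661 ≡ 34 (mod 57). Now have -(34|57).
Factor out 2: 34 = 2·17. Since 57 ≡ 1 (mod 8), (2|57) = +1. Now have -(17|57).
17 ≡ 1 (mod 4), so quadratic reciprocity gives (17|57) = (57|17). Reduce: 57 ≡ 6 (mod 17). Now have -(6|17).
Factor out 2: 6 = 2·3. Since 17 ≡ 1 (mod 8), (2|17) = +1. Now have -(3|17).
17 ≡ 1 (mod 4), so quadratic reciprocity gives (3|17) = (17|3). Reduce: 17 ≡ 2 (mod 3). Now have -(2|3).
Factor out 2: 2 = 2. Since 3 ≡ 3 (mod 8), (2|3) = -1. Now have (1|3).
(1|3) = 1. Collecting the sign factors: 1.
Product: (1)·(1) = 1.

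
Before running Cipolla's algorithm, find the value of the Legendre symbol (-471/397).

(-471/397)
  = (323/397)    [-471 ≡ 323 mod 397]
  = (397/323)    [QR: 397 ≡ 1 mod 4, sign kept]
  = (74/323)    [397 ≡ 74 mod 323]
  = -(37/323)    [323 ≡ 3 mod 8 ⇒ (2/323) = -1]
  = -(323/37)    [QR: 37 ≡ 1 mod 4, sign kept]
  = -(27/37)    [323 ≡ 27 mod 37]
  = -(37/27)    [QR: 37 ≡ 1 mod 4, sign kept]
  = -(10/27)    [37 ≡ 10 mod 27]
  = (5/27)    [27 ≡ 3 mod 8 ⇒ (2/27) = -1]
  = (27/5)    [QR: 5 ≡ 1 mod 4, sign kept]
  = (2/5)    [27 ≡ 2 mod 5]
  = -(1/5)    [5 ≡ 5 mod 8 ⇒ (2/5) = -1]
  = -1    [(1/5) = 1]

-1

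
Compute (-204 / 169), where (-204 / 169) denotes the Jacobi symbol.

(-204 / 169)
  = (134 / 169)    [-204 ≡ 134 mod 169]
  = (67 / 169)    [169 ≡ 1 mod 8 ⇒ (2 / 169) = +1]
  = (169 / 67)    [QR: 169 ≡ 1 mod 4, sign kept]
  = (35 / 67)    [169 ≡ 35 mod 67]
  = -(67 / 35)    [QR: both ≡ 3 mod 4, sign flips]
  = -(32 / 35)    [67 ≡ 32 mod 35]
  = (1 / 35)    [35 ≡ 3 mod 8 ⇒ (2 / 35)^5 = -1]
  = 1    [(1 / 35) = 1]

1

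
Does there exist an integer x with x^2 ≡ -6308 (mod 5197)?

no

Reduce the numerator: -6308 ≡ 4086 (mod 5197), so (-6308/5197) = (4086/5197).
Factor out 2: 4086 = 2·2043. Since 5197 ≡ 5 (mod 8), (2/5197) = -1. Now have -(2043/5197).
5197 ≡ 1 (mod 4), so quadratic reciprocity gives (2043/5197) = (5197/2043). Reduce: 5197 ≡ 1111 (mod 2043). Now have -(1111/2043).
Both 1111 ≡ 3 and 2043 ≡ 3 (mod 4), so reciprocity gives (1111/2043) = -(2043/1111). Reduce: 2043 ≡ 932 (mod 1111). Now have (932/1111).
Factor out 2: 932 = 2^2·233. Since 1111 ≡ 7 (mod 8), (2/1111) = +1, and (2/1111)^2 = +1. Now have (233/1111).
233 ≡ 1 (mod 4), so quadratic reciprocity gives (233/1111) = (1111/233). Reduce: 1111 ≡ 179 (mod 233). Now have (179/233).
233 ≡ 1 (mod 4), so quadratic reciprocity gives (179/233) = (233/179). Reduce: 233 ≡ 54 (mod 179). Now have (54/179).
Factor out 2: 54 = 2·27. Since 179 ≡ 3 (mod 8), (2/179) = -1. Now have -(27/179).
Both 27 ≡ 3 and 179 ≡ 3 (mod 4), so reciprocity gives (27/179) = -(179/27). Reduce: 179 ≡ 17 (mod 27). Now have (17/27).
17 ≡ 1 (mod 4), so quadratic reciprocity gives (17/27) = (27/17). Reduce: 27 ≡ 10 (mod 17). Now have (10/17).
Factor out 2: 10 = 2·5. Since 17 ≡ 1 (mod 8), (2/17) = +1. Now have (5/17).
5 ≡ 1 (mod 4), so quadratic reciprocity gives (5/17) = (17/5). Reduce: 17 ≡ 2 (mod 5). Now have (2/5).
Factor out 2: 2 = 2. Since 5 ≡ 5 (mod 8), (2/5) = -1. Now have -(1/5).
(1/5) = 1. Collecting the sign factors: -1.
(-6308/5197) = -1, and 5197 is prime, so -6308 is not a quadratic residue mod 5197.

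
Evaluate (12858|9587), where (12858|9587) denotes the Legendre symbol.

Reduce the numerator: 12858 ≡ 3271 (mod 9587), so (12858|9587) = (3271|9587).
Both 3271 ≡ 3 and 9587 ≡ 3 (mod 4), so reciprocity gives (3271|9587) = -(9587|3271). Reduce: 9587 ≡ 3045 (mod 3271). Now have -(3045|3271).
3045 ≡ 1 (mod 4), so quadratic reciprocity gives (3045|3271) = (3271|3045). Reduce: 3271 ≡ 226 (mod 3045). Now have -(226|3045).
Factor out 2: 226 = 2·113. Since 3045 ≡ 5 (mod 8), (2|3045) = -1. Now have (113|3045).
113 ≡ 1 (mod 4), so quadratic reciprocity gives (113|3045) = (3045|113). Reduce: 3045 ≡ 107 (mod 113). Now have (107|113).
113 ≡ 1 (mod 4), so quadratic reciprocity gives (107|113) = (113|107). Reduce: 113 ≡ 6 (mod 107). Now have (6|107).
Factor out 2: 6 = 2·3. Since 107 ≡ 3 (mod 8), (2|107) = -1. Now have -(3|107).
Both 3 ≡ 3 and 107 ≡ 3 (mod 4), so reciprocity gives (3|107) = -(107|3). Reduce: 107 ≡ 2 (mod 3). Now have (2|3).
Factor out 2: 2 = 2. Since 3 ≡ 3 (mod 8), (2|3) = -1. Now have -(1|3).
(1|3) = 1. Collecting the sign factors: -1.

-1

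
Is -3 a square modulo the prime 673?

Reduce the numerator: -3 ≡ 670 (mod 673), so (-3/673) = (670/673).
Factor out 2: 670 = 2·335. Since 673 ≡ 1 (mod 8), (2/673) = +1. Now have (335/673).
673 ≡ 1 (mod 4), so quadratic reciprocity gives (335/673) = (673/335). Reduce: 673 ≡ 3 (mod 335). Now have (3/335).
Both 3 ≡ 3 and 335 ≡ 3 (mod 4), so reciprocity gives (3/335) = -(335/3). Reduce: 335 ≡ 2 (mod 3). Now have -(2/3).
Factor out 2: 2 = 2. Since 3 ≡ 3 (mod 8), (2/3) = -1. Now have (1/3).
(1/3) = 1. Collecting the sign factors: 1.
The Legendre symbol is 1, so x^2 ≡ -3 (mod 673) has solution.

yes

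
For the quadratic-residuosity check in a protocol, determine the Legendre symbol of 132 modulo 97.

1

(132/97)
  = (35/97)    [132 ≡ 35 mod 97]
  = (97/35)    [QR: 97 ≡ 1 mod 4, sign kept]
  = (27/35)    [97 ≡ 27 mod 35]
  = -(35/27)    [QR: both ≡ 3 mod 4, sign flips]
  = -(8/27)    [35 ≡ 8 mod 27]
  = (1/27)    [27 ≡ 3 mod 8 ⇒ (2/27)^3 = -1]
  = 1    [(1/27) = 1]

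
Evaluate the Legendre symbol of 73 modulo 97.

73 ≡ 1 (mod 4), so quadratic reciprocity gives (73|97) = (97|73). Reduce: 97 ≡ 24 (mod 73). Now have (24|73).
Factor out 2: 24 = 2^3·3. Since 73 ≡ 1 (mod 8), (2|73) = +1, and (2|73)^3 = +1. Now have (3|73).
73 ≡ 1 (mod 4), so quadratic reciprocity gives (3|73) = (73|3). Reduce: 73 ≡ 1 (mod 3). Now have (1|3).
(1|3) = 1. Collecting the sign factors: 1.

1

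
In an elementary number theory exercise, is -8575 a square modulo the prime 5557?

no

Pull out -1: (-8575/5557) = (-1/5557)·(8575/5557). Since 5557 ≡ 1 (mod 4), (-1/5557) = +1. Now have (8575/5557).
Reduce the numerator: 8575 ≡ 3018 (mod 5557), so (8575/5557) = (3018/5557).
Factor out 2: 3018 = 2·1509. Since 5557 ≡ 5 (mod 8), (2/5557) = -1. Now have -(1509/5557).
1509 ≡ 1 (mod 4), so quadratic reciprocity gives (1509/5557) = (5557/1509). Reduce: 5557 ≡ 1030 (mod 1509). Now have -(1030/1509).
Factor out 2: 1030 = 2·515. Since 1509 ≡ 5 (mod 8), (2/1509) = -1. Now have (515/1509).
1509 ≡ 1 (mod 4), so quadratic reciprocity gives (515/1509) = (1509/515). Reduce: 1509 ≡ 479 (mod 515). Now have (479/515).
Both 479 ≡ 3 and 515 ≡ 3 (mod 4), so reciprocity gives (479/515) = -(515/479). Reduce: 515 ≡ 36 (mod 479). Now have -(36/479).
Factor out 2: 36 = 2^2·9. Since 479 ≡ 7 (mod 8), (2/479) = +1, and (2/479)^2 = +1. Now have -(9/479).
9 ≡ 1 (mod 4), so quadratic reciprocity gives (9/479) = (479/9). Reduce: 479 ≡ 2 (mod 9). Now have -(2/9).
Factor out 2: 2 = 2. Since 9 ≡ 1 (mod 8), (2/9) = +1. Now have -(1/9).
(1/9) = 1. Collecting the sign factors: -1.
The Legendre symbol is -1, so x^2 ≡ -8575 (mod 5557) has no solution.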